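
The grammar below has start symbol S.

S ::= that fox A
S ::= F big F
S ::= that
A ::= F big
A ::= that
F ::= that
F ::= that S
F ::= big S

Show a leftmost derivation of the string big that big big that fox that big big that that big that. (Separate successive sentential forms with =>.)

S => F big F => big S big F => big F big F big F => big that big F big F => big that big big S big F => big that big big that fox A big F => big that big big that fox F big big F => big that big big that fox that big big F => big that big big that fox that big big that S => big that big big that fox that big big that F big F => big that big big that fox that big big that that big F => big that big big that fox that big big that that big that

S => F big F   [S ::= F big F]
F big F => big S big F   [F ::= big S]
big S big F => big F big F big F   [S ::= F big F]
big F big F big F => big that big F big F   [F ::= that]
big that big F big F => big that big big S big F   [F ::= big S]
big that big big S big F => big that big big that fox A big F   [S ::= that fox A]
big that big big that fox A big F => big that big big that fox F big big F   [A ::= F big]
big that big big that fox F big big F => big that big big that fox that big big F   [F ::= that]
big that big big that fox that big big F => big that big big that fox that big big that S   [F ::= that S]
big that big big that fox that big big that S => big that big big that fox that big big that F big F   [S ::= F big F]
big that big big that fox that big big that F big F => big that big big that fox that big big that that big F   [F ::= that]
big that big big that fox that big big that that big F => big that big big that fox that big big that that big that   [F ::= that]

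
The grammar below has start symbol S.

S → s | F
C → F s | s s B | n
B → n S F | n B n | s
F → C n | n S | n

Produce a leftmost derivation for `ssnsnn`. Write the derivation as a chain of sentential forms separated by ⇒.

S ⇒ F   [S → F]
F ⇒ Cn   [F → C n]
Cn ⇒ ssBn   [C → s s B]
ssBn ⇒ ssnSFn   [B → n S F]
ssnSFn ⇒ ssnsFn   [S → s]
ssnsFn ⇒ ssnsnn   [F → n]

S⇒F⇒Cn⇒ssBn⇒ssnSFn⇒ssnsFn⇒ssnsnn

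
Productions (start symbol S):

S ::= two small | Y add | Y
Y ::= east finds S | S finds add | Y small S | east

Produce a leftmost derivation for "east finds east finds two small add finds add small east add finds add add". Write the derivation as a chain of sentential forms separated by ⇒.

S ⇒ Y add   [S ::= Y add]
Y add ⇒ Y small S add   [Y ::= Y small S]
Y small S add ⇒ S finds add small S add   [Y ::= S finds add]
S finds add small S add ⇒ Y finds add small S add   [S ::= Y]
Y finds add small S add ⇒ east finds S finds add small S add   [Y ::= east finds S]
east finds S finds add small S add ⇒ east finds Y add finds add small S add   [S ::= Y add]
east finds Y add finds add small S add ⇒ east finds east finds S add finds add small S add   [Y ::= east finds S]
east finds east finds S add finds add small S add ⇒ east finds east finds two small add finds add small S add   [S ::= two small]
east finds east finds two small add finds add small S add ⇒ east finds east finds two small add finds add small Y add   [S ::= Y]
east finds east finds two small add finds add small Y add ⇒ east finds east finds two small add finds add small S finds add add   [Y ::= S finds add]
east finds east finds two small add finds add small S finds add add ⇒ east finds east finds two small add finds add small Y add finds add add   [S ::= Y add]
east finds east finds two small add finds add small Y add finds add add ⇒ east finds east finds two small add finds add small east add finds add add   [Y ::= east]

S ⇒ Y add ⇒ Y small S add ⇒ S finds add small S add ⇒ Y finds add small S add ⇒ east finds S finds add small S add ⇒ east finds Y add finds add small S add ⇒ east finds east finds S add finds add small S add ⇒ east finds east finds two small add finds add small S add ⇒ east finds east finds two small add finds add small Y add ⇒ east finds east finds two small add finds add small S finds add add ⇒ east finds east finds two small add finds add small Y add finds add add ⇒ east finds east finds two small add finds add small east add finds add add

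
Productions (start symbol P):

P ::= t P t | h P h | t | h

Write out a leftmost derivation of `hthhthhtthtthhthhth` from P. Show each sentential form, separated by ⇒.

P ⇒ hPh ⇒ htPth ⇒ hthPhth ⇒ hthhPhhth ⇒ hthhtPthhth ⇒ hthhthPhthhth ⇒ hthhthhPhhthhth ⇒ hthhthhtPthhthhth ⇒ hthhthhttPtthhthhth ⇒ hthhthhtthtthhthhth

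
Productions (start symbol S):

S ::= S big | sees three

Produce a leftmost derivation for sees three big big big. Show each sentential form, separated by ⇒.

S ⇒ S big ⇒ S big big ⇒ S big big big ⇒ sees three big big big

S ⇒ S big   [S ::= S big]
S big ⇒ S big big   [S ::= S big]
S big big ⇒ S big big big   [S ::= S big]
S big big big ⇒ sees three big big big   [S ::= sees three]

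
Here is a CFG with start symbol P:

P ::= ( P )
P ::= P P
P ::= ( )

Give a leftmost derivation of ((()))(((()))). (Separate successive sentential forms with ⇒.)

P⇒PP⇒(P)P⇒((P))P⇒((()))P⇒((()))(P)⇒((()))((P))⇒((()))(((P)))⇒((()))(((())))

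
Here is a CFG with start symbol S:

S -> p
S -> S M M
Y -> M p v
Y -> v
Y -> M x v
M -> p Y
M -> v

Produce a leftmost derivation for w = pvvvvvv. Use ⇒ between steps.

S ⇒ SMM   [S -> S M M]
SMM ⇒ SMMMM   [S -> S M M]
SMMMM ⇒ SMMMMMM   [S -> S M M]
SMMMMMM ⇒ pMMMMMM   [S -> p]
pMMMMMM ⇒ pvMMMMM   [M -> v]
pvMMMMM ⇒ pvvMMMM   [M -> v]
pvvMMMM ⇒ pvvvMMM   [M -> v]
pvvvMMM ⇒ pvvvvMM   [M -> v]
pvvvvMM ⇒ pvvvvvM   [M -> v]
pvvvvvM ⇒ pvvvvvv   [M -> v]

S ⇒ SMM ⇒ SMMMM ⇒ SMMMMMM ⇒ pMMMMMM ⇒ pvMMMMM ⇒ pvvMMMM ⇒ pvvvMMM ⇒ pvvvvMM ⇒ pvvvvvM ⇒ pvvvvvv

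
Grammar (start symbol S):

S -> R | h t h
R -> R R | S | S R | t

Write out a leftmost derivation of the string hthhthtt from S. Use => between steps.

S => R => SR => hthR => hthRR => hthRRR => hthSRR => hthhthRR => hthhthtR => hthhthtt

S => R   [S -> R]
R => SR   [R -> S R]
SR => hthR   [S -> h t h]
hthR => hthRR   [R -> R R]
hthRR => hthRRR   [R -> R R]
hthRRR => hthSRR   [R -> S]
hthSRR => hthhthRR   [S -> h t h]
hthhthRR => hthhthtR   [R -> t]
hthhthtR => hthhthtt   [R -> t]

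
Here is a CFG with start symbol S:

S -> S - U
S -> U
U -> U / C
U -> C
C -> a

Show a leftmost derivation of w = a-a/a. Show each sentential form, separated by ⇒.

S⇒S-U⇒U-U⇒C-U⇒a-U⇒a-U/C⇒a-C/C⇒a-a/C⇒a-a/a

S ⇒ S-U   [S -> S - U]
S-U ⇒ U-U   [S -> U]
U-U ⇒ C-U   [U -> C]
C-U ⇒ a-U   [C -> a]
a-U ⇒ a-U/C   [U -> U / C]
a-U/C ⇒ a-C/C   [U -> C]
a-C/C ⇒ a-a/C   [C -> a]
a-a/C ⇒ a-a/a   [C -> a]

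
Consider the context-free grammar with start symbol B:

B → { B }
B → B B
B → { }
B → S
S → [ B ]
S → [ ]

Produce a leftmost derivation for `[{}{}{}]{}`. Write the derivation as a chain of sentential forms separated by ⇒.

B⇒BB⇒SB⇒[B]B⇒[BB]B⇒[BBB]B⇒[{}BB]B⇒[{}{}B]B⇒[{}{}{}]B⇒[{}{}{}]{}

B ⇒ BB   [B → B B]
BB ⇒ SB   [B → S]
SB ⇒ [B]B   [S → [ B ]]
[B]B ⇒ [BB]B   [B → B B]
[BB]B ⇒ [BBB]B   [B → B B]
[BBB]B ⇒ [{}BB]B   [B → { }]
[{}BB]B ⇒ [{}{}B]B   [B → { }]
[{}{}B]B ⇒ [{}{}{}]B   [B → { }]
[{}{}{}]B ⇒ [{}{}{}]{}   [B → { }]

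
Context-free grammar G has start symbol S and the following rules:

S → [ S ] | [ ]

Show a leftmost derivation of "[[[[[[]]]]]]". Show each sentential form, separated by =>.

S => [S]   [S → [ S ]]
[S] => [[S]]   [S → [ S ]]
[[S]] => [[[S]]]   [S → [ S ]]
[[[S]]] => [[[[S]]]]   [S → [ S ]]
[[[[S]]]] => [[[[[S]]]]]   [S → [ S ]]
[[[[[S]]]]] => [[[[[[]]]]]]   [S → [ ]]

S=>[S]=>[[S]]=>[[[S]]]=>[[[[S]]]]=>[[[[[S]]]]]=>[[[[[[]]]]]]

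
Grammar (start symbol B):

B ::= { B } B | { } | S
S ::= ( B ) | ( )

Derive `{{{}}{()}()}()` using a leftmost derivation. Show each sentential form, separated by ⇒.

B ⇒ {B}B   [B ::= { B } B]
{B}B ⇒ {{B}B}B   [B ::= { B } B]
{{B}B}B ⇒ {{{}}B}B   [B ::= { }]
{{{}}B}B ⇒ {{{}}{B}B}B   [B ::= { B } B]
{{{}}{B}B}B ⇒ {{{}}{S}B}B   [B ::= S]
{{{}}{S}B}B ⇒ {{{}}{()}B}B   [S ::= ( )]
{{{}}{()}B}B ⇒ {{{}}{()}S}B   [B ::= S]
{{{}}{()}S}B ⇒ {{{}}{()}()}B   [S ::= ( )]
{{{}}{()}()}B ⇒ {{{}}{()}()}S   [B ::= S]
{{{}}{()}()}S ⇒ {{{}}{()}()}()   [S ::= ( )]

B ⇒ {B}B ⇒ {{B}B}B ⇒ {{{}}B}B ⇒ {{{}}{B}B}B ⇒ {{{}}{S}B}B ⇒ {{{}}{()}B}B ⇒ {{{}}{()}S}B ⇒ {{{}}{()}()}B ⇒ {{{}}{()}()}S ⇒ {{{}}{()}()}()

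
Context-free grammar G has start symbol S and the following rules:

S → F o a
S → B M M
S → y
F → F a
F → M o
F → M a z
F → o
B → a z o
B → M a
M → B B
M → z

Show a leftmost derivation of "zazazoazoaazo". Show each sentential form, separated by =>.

S => BMM => MaMM => zaMM => zazM => zazBB => zazMaB => zazBBaB => zazazoBaB => zazazoazoaB => zazazoazoaazo

S => BMM   [S → B M M]
BMM => MaMM   [B → M a]
MaMM => zaMM   [M → z]
zaMM => zazM   [M → z]
zazM => zazBB   [M → B B]
zazBB => zazMaB   [B → M a]
zazMaB => zazBBaB   [M → B B]
zazBBaB => zazazoBaB   [B → a z o]
zazazoBaB => zazazoazoaB   [B → a z o]
zazazoazoaB => zazazoazoaazo   [B → a z o]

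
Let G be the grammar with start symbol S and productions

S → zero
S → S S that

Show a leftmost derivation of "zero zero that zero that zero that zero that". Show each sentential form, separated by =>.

S => S S that   [S → S S that]
S S that => S S that S that   [S → S S that]
S S that S that => S S that S that S that   [S → S S that]
S S that S that S that => S S that S that S that S that   [S → S S that]
S S that S that S that S that => zero S that S that S that S that   [S → zero]
zero S that S that S that S that => zero zero that S that S that S that   [S → zero]
zero zero that S that S that S that => zero zero that zero that S that S that   [S → zero]
zero zero that zero that S that S that => zero zero that zero that zero that S that   [S → zero]
zero zero that zero that zero that S that => zero zero that zero that zero that zero that   [S → zero]

S => S S that => S S that S that => S S that S that S that => S S that S that S that S that => zero S that S that S that S that => zero zero that S that S that S that => zero zero that zero that S that S that => zero zero that zero that zero that S that => zero zero that zero that zero that zero that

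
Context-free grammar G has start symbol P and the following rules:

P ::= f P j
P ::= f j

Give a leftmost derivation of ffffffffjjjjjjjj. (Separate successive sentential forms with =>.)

P => fPj   [P ::= f P j]
fPj => ffPjj   [P ::= f P j]
ffPjj => fffPjjj   [P ::= f P j]
fffPjjj => ffffPjjjj   [P ::= f P j]
ffffPjjjj => fffffPjjjjj   [P ::= f P j]
fffffPjjjjj => ffffffPjjjjjj   [P ::= f P j]
ffffffPjjjjjj => fffffffPjjjjjjj   [P ::= f P j]
fffffffPjjjjjjj => ffffffffjjjjjjjj   [P ::= f j]

P => fPj => ffPjj => fffPjjj => ffffPjjjj => fffffPjjjjj => ffffffPjjjjjj => fffffffPjjjjjjj => ffffffffjjjjjjjj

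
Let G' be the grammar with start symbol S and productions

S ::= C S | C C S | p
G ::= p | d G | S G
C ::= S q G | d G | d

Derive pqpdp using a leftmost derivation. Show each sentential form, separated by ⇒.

S ⇒ CCS ⇒ SqGCS ⇒ pqGCS ⇒ pqpCS ⇒ pqpdS ⇒ pqpdp

S ⇒ CCS   [S ::= C C S]
CCS ⇒ SqGCS   [C ::= S q G]
SqGCS ⇒ pqGCS   [S ::= p]
pqGCS ⇒ pqpCS   [G ::= p]
pqpCS ⇒ pqpdS   [C ::= d]
pqpdS ⇒ pqpdp   [S ::= p]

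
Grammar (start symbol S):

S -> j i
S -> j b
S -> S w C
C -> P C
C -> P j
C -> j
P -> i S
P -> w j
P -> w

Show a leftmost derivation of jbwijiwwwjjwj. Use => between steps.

S => SwC   [S -> S w C]
SwC => SwCwC   [S -> S w C]
SwCwC => jbwCwC   [S -> j b]
jbwCwC => jbwPjwC   [C -> P j]
jbwPjwC => jbwiSjwC   [P -> i S]
jbwiSjwC => jbwiSwCjwC   [S -> S w C]
jbwiSwCjwC => jbwijiwCjwC   [S -> j i]
jbwijiwCjwC => jbwijiwPCjwC   [C -> P C]
jbwijiwPCjwC => jbwijiwwCjwC   [P -> w]
jbwijiwwCjwC => jbwijiwwPjjwC   [C -> P j]
jbwijiwwPjjwC => jbwijiwwwjjwC   [P -> w]
jbwijiwwwjjwC => jbwijiwwwjjwj   [C -> j]

S => SwC => SwCwC => jbwCwC => jbwPjwC => jbwiSjwC => jbwiSwCjwC => jbwijiwCjwC => jbwijiwPCjwC => jbwijiwwCjwC => jbwijiwwPjjwC => jbwijiwwwjjwC => jbwijiwwwjjwj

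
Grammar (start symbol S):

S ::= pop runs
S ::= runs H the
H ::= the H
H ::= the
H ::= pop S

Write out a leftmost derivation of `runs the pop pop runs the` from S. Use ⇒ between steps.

S ⇒ runs H the ⇒ runs the H the ⇒ runs the pop S the ⇒ runs the pop pop runs the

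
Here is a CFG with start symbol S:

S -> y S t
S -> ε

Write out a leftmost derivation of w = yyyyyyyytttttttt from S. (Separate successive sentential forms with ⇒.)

S ⇒ ySt   [S -> y S t]
ySt ⇒ yyStt   [S -> y S t]
yyStt ⇒ yyySttt   [S -> y S t]
yyySttt ⇒ yyyyStttt   [S -> y S t]
yyyyStttt ⇒ yyyyySttttt   [S -> y S t]
yyyyySttttt ⇒ yyyyyyStttttt   [S -> y S t]
yyyyyyStttttt ⇒ yyyyyyySttttttt   [S -> y S t]
yyyyyyySttttttt ⇒ yyyyyyyyStttttttt   [S -> y S t]
yyyyyyyyStttttttt ⇒ yyyyyyyytttttttt   [S -> ε]

S⇒ySt⇒yyStt⇒yyySttt⇒yyyyStttt⇒yyyyySttttt⇒yyyyyyStttttt⇒yyyyyyySttttttt⇒yyyyyyyyStttttttt⇒yyyyyyyytttttttt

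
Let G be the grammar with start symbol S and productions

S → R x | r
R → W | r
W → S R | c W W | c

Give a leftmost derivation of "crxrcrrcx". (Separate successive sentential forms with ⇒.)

S ⇒ Rx ⇒ Wx ⇒ cWWx ⇒ cSRWx ⇒ cRxRWx ⇒ crxRWx ⇒ crxrWx ⇒ crxrcWWx ⇒ crxrcSRWx ⇒ crxrcrRWx ⇒ crxrcrrWx ⇒ crxrcrrcx

S ⇒ Rx   [S → R x]
Rx ⇒ Wx   [R → W]
Wx ⇒ cWWx   [W → c W W]
cWWx ⇒ cSRWx   [W → S R]
cSRWx ⇒ cRxRWx   [S → R x]
cRxRWx ⇒ crxRWx   [R → r]
crxRWx ⇒ crxrWx   [R → r]
crxrWx ⇒ crxrcWWx   [W → c W W]
crxrcWWx ⇒ crxrcSRWx   [W → S R]
crxrcSRWx ⇒ crxrcrRWx   [S → r]
crxrcrRWx ⇒ crxrcrrWx   [R → r]
crxrcrrWx ⇒ crxrcrrcx   [W → c]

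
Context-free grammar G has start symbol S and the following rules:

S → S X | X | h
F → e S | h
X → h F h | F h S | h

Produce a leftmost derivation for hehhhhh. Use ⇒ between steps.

S⇒SX⇒hX⇒hFhS⇒heShS⇒heXhS⇒hehhS⇒hehhX⇒hehhhFh⇒hehhhhh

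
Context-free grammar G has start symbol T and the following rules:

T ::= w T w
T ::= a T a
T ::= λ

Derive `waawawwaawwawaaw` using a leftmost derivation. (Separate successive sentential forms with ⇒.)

T ⇒ wTw   [T ::= w T w]
wTw ⇒ waTaw   [T ::= a T a]
waTaw ⇒ waaTaaw   [T ::= a T a]
waaTaaw ⇒ waawTwaaw   [T ::= w T w]
waawTwaaw ⇒ waawaTawaaw   [T ::= a T a]
waawaTawaaw ⇒ waawawTwawaaw   [T ::= w T w]
waawawTwawaaw ⇒ waawawwTwwawaaw   [T ::= w T w]
waawawwTwwawaaw ⇒ waawawwaTawwawaaw   [T ::= a T a]
waawawwaTawwawaaw ⇒ waawawwaawwawaaw   [T ::= λ]

T ⇒ wTw ⇒ waTaw ⇒ waaTaaw ⇒ waawTwaaw ⇒ waawaTawaaw ⇒ waawawTwawaaw ⇒ waawawwTwwawaaw ⇒ waawawwaTawwawaaw ⇒ waawawwaawwawaaw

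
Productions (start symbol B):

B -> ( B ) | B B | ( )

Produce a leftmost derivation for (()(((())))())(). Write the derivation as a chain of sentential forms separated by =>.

B => BB   [B -> B B]
BB => (B)B   [B -> ( B )]
(B)B => (BB)B   [B -> B B]
(BB)B => (()B)B   [B -> ( )]
(()B)B => (()BB)B   [B -> B B]
(()BB)B => (()(B)B)B   [B -> ( B )]
(()(B)B)B => (()((B))B)B   [B -> ( B )]
(()((B))B)B => (()(((B)))B)B   [B -> ( B )]
(()(((B)))B)B => (()(((())))B)B   [B -> ( )]
(()(((())))B)B => (()(((())))())B   [B -> ( )]
(()(((())))())B => (()(((())))())()   [B -> ( )]

B => BB => (B)B => (BB)B => (()B)B => (()BB)B => (()(B)B)B => (()((B))B)B => (()(((B)))B)B => (()(((())))B)B => (()(((())))())B => (()(((())))())()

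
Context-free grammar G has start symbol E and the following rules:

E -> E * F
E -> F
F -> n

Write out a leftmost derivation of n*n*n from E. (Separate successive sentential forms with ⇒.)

E ⇒ E*F ⇒ E*F*F ⇒ F*F*F ⇒ n*F*F ⇒ n*n*F ⇒ n*n*n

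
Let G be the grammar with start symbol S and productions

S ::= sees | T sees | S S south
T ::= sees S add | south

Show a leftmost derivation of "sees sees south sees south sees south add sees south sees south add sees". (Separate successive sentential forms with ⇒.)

S ⇒ T sees ⇒ sees S add sees ⇒ sees S S south add sees ⇒ sees T sees S south add sees ⇒ sees sees S add sees S south add sees ⇒ sees sees S S south add sees S south add sees ⇒ sees sees T sees S south add sees S south add sees ⇒ sees sees south sees S south add sees S south add sees ⇒ sees sees south sees T sees south add sees S south add sees ⇒ sees sees south sees south sees south add sees S south add sees ⇒ sees sees south sees south sees south add sees T sees south add sees ⇒ sees sees south sees south sees south add sees south sees south add sees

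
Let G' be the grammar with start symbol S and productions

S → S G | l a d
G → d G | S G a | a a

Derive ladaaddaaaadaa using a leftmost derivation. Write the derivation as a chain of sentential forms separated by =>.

S => SG => SGG => SGGG => SGGGG => ladGGGG => ladaaGGG => ladaadGGG => ladaaddGGG => ladaaddaaGG => ladaaddaaaaG => ladaaddaaaadG => ladaaddaaaadaa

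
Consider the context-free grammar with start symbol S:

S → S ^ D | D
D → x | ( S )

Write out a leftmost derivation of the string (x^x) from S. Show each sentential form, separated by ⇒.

S ⇒ D ⇒ (S) ⇒ (S^D) ⇒ (D^D) ⇒ (x^D) ⇒ (x^x)

S ⇒ D   [S → D]
D ⇒ (S)   [D → ( S )]
(S) ⇒ (S^D)   [S → S ^ D]
(S^D) ⇒ (D^D)   [S → D]
(D^D) ⇒ (x^D)   [D → x]
(x^D) ⇒ (x^x)   [D → x]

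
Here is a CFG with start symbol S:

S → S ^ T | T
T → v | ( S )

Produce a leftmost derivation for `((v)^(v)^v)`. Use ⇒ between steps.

S ⇒ T ⇒ (S) ⇒ (S^T) ⇒ (S^T^T) ⇒ (T^T^T) ⇒ ((S)^T^T) ⇒ ((T)^T^T) ⇒ ((v)^T^T) ⇒ ((v)^(S)^T) ⇒ ((v)^(T)^T) ⇒ ((v)^(v)^T) ⇒ ((v)^(v)^v)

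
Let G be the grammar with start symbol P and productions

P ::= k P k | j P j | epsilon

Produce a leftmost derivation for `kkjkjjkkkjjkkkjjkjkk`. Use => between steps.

P => kPk => kkPkk => kkjPjkk => kkjkPkjkk => kkjkjPjkjkk => kkjkjjPjjkjkk => kkjkjjkPkjjkjkk => kkjkjjkkPkkjjkjkk => kkjkjjkkkPkkkjjkjkk => kkjkjjkkkjPjkkkjjkjkk => kkjkjjkkkjjkkkjjkjkk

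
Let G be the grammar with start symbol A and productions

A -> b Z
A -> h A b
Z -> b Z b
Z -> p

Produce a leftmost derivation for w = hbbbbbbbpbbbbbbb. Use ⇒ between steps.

A ⇒ hAb   [A -> h A b]
hAb ⇒ hbZb   [A -> b Z]
hbZb ⇒ hbbZbb   [Z -> b Z b]
hbbZbb ⇒ hbbbZbbb   [Z -> b Z b]
hbbbZbbb ⇒ hbbbbZbbbb   [Z -> b Z b]
hbbbbZbbbb ⇒ hbbbbbZbbbbb   [Z -> b Z b]
hbbbbbZbbbbb ⇒ hbbbbbbZbbbbbb   [Z -> b Z b]
hbbbbbbZbbbbbb ⇒ hbbbbbbbZbbbbbbb   [Z -> b Z b]
hbbbbbbbZbbbbbbb ⇒ hbbbbbbbpbbbbbbb   [Z -> p]

A ⇒ hAb ⇒ hbZb ⇒ hbbZbb ⇒ hbbbZbbb ⇒ hbbbbZbbbb ⇒ hbbbbbZbbbbb ⇒ hbbbbbbZbbbbbb ⇒ hbbbbbbbZbbbbbbb ⇒ hbbbbbbbpbbbbbbb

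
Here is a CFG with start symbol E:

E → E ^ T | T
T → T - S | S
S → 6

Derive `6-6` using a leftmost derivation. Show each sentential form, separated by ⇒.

E ⇒ T   [E → T]
T ⇒ T-S   [T → T - S]
T-S ⇒ S-S   [T → S]
S-S ⇒ 6-S   [S → 6]
6-S ⇒ 6-6   [S → 6]

E⇒T⇒T-S⇒S-S⇒6-S⇒6-6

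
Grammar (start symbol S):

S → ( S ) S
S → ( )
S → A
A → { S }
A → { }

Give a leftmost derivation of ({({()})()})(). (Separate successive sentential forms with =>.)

S => (S)S => (A)S => ({S})S => ({(S)S})S => ({(A)S})S => ({({S})S})S => ({({()})S})S => ({({()})()})S => ({({()})()})()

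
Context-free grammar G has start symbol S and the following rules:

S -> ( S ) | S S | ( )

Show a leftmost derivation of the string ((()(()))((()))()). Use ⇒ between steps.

S ⇒ (S)   [S -> ( S )]
(S) ⇒ (SS)   [S -> S S]
(SS) ⇒ (SSS)   [S -> S S]
(SSS) ⇒ ((S)SS)   [S -> ( S )]
((S)SS) ⇒ ((SS)SS)   [S -> S S]
((SS)SS) ⇒ ((()S)SS)   [S -> ( )]
((()S)SS) ⇒ ((()(S))SS)   [S -> ( S )]
((()(S))SS) ⇒ ((()(()))SS)   [S -> ( )]
((()(()))SS) ⇒ ((()(()))(S)S)   [S -> ( S )]
((()(()))(S)S) ⇒ ((()(()))((S))S)   [S -> ( S )]
((()(()))((S))S) ⇒ ((()(()))((()))S)   [S -> ( )]
((()(()))((()))S) ⇒ ((()(()))((()))())   [S -> ( )]

S⇒(S)⇒(SS)⇒(SSS)⇒((S)SS)⇒((SS)SS)⇒((()S)SS)⇒((()(S))SS)⇒((()(()))SS)⇒((()(()))(S)S)⇒((()(()))((S))S)⇒((()(()))((()))S)⇒((()(()))((()))())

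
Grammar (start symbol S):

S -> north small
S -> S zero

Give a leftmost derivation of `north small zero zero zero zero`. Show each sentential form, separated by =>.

S => S zero   [S -> S zero]
S zero => S zero zero   [S -> S zero]
S zero zero => S zero zero zero   [S -> S zero]
S zero zero zero => S zero zero zero zero   [S -> S zero]
S zero zero zero zero => north small zero zero zero zero   [S -> north small]

S => S zero => S zero zero => S zero zero zero => S zero zero zero zero => north small zero zero zero zero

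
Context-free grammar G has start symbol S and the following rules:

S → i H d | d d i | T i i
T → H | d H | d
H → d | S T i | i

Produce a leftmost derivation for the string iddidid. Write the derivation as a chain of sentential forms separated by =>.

S => iHd   [S → i H d]
iHd => iSTid   [H → S T i]
iSTid => iddiTid   [S → d d i]
iddiTid => iddiHid   [T → H]
iddiHid => iddidid   [H → d]

S => iHd => iSTid => iddiTid => iddiHid => iddidid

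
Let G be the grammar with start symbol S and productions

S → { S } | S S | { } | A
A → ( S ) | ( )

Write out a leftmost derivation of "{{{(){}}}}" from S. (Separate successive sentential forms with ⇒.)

S ⇒ {S}   [S → { S }]
{S} ⇒ {{S}}   [S → { S }]
{{S}} ⇒ {{{S}}}   [S → { S }]
{{{S}}} ⇒ {{{SS}}}   [S → S S]
{{{SS}}} ⇒ {{{AS}}}   [S → A]
{{{AS}}} ⇒ {{{()S}}}   [A → ( )]
{{{()S}}} ⇒ {{{(){}}}}   [S → { }]

S⇒{S}⇒{{S}}⇒{{{S}}}⇒{{{SS}}}⇒{{{AS}}}⇒{{{()S}}}⇒{{{(){}}}}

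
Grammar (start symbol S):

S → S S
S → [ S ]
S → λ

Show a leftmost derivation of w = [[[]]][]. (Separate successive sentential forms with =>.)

S => SS   [S → S S]
SS => [S]S   [S → [ S ]]
[S]S => [[S]]S   [S → [ S ]]
[[S]]S => [[[S]]]S   [S → [ S ]]
[[[S]]]S => [[[]]]S   [S → λ]
[[[]]]S => [[[]]][S]   [S → [ S ]]
[[[]]][S] => [[[]]][]   [S → λ]

S=>SS=>[S]S=>[[S]]S=>[[[S]]]S=>[[[]]]S=>[[[]]][S]=>[[[]]][]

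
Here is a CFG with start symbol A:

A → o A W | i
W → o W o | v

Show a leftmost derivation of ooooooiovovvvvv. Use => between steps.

A => oAW => ooAWW => oooAWWW => ooooAWWWW => oooooAWWWWW => ooooooAWWWWWW => ooooooiWWWWWW => ooooooioWoWWWWW => ooooooiovoWWWWW => ooooooiovovWWWW => ooooooiovovvWWW => ooooooiovovvvWW => ooooooiovovvvvW => ooooooiovovvvvv

A => oAW   [A → o A W]
oAW => ooAWW   [A → o A W]
ooAWW => oooAWWW   [A → o A W]
oooAWWW => ooooAWWWW   [A → o A W]
ooooAWWWW => oooooAWWWWW   [A → o A W]
oooooAWWWWW => ooooooAWWWWWW   [A → o A W]
ooooooAWWWWWW => ooooooiWWWWWW   [A → i]
ooooooiWWWWWW => ooooooioWoWWWWW   [W → o W o]
ooooooioWoWWWWW => ooooooiovoWWWWW   [W → v]
ooooooiovoWWWWW => ooooooiovovWWWW   [W → v]
ooooooiovovWWWW => ooooooiovovvWWW   [W → v]
ooooooiovovvWWW => ooooooiovovvvWW   [W → v]
ooooooiovovvvWW => ooooooiovovvvvW   [W → v]
ooooooiovovvvvW => ooooooiovovvvvv   [W → v]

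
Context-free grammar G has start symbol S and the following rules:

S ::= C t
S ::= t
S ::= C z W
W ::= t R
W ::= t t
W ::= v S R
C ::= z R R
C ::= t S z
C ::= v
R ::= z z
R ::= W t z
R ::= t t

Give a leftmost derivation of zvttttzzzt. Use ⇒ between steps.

S ⇒ Ct ⇒ zRRt ⇒ zWtzRt ⇒ zvSRtzRt ⇒ zvtRtzRt ⇒ zvttttzRt ⇒ zvttttzzzt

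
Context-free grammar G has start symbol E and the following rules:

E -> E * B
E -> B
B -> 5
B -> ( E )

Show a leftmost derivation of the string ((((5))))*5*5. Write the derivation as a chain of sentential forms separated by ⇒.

E ⇒ E*B   [E -> E * B]
E*B ⇒ E*B*B   [E -> E * B]
E*B*B ⇒ B*B*B   [E -> B]
B*B*B ⇒ (E)*B*B   [B -> ( E )]
(E)*B*B ⇒ (B)*B*B   [E -> B]
(B)*B*B ⇒ ((E))*B*B   [B -> ( E )]
((E))*B*B ⇒ ((B))*B*B   [E -> B]
((B))*B*B ⇒ (((E)))*B*B   [B -> ( E )]
(((E)))*B*B ⇒ (((B)))*B*B   [E -> B]
(((B)))*B*B ⇒ ((((E))))*B*B   [B -> ( E )]
((((E))))*B*B ⇒ ((((B))))*B*B   [E -> B]
((((B))))*B*B ⇒ ((((5))))*B*B   [B -> 5]
((((5))))*B*B ⇒ ((((5))))*5*B   [B -> 5]
((((5))))*5*B ⇒ ((((5))))*5*5   [B -> 5]

E ⇒ E*B ⇒ E*B*B ⇒ B*B*B ⇒ (E)*B*B ⇒ (B)*B*B ⇒ ((E))*B*B ⇒ ((B))*B*B ⇒ (((E)))*B*B ⇒ (((B)))*B*B ⇒ ((((E))))*B*B ⇒ ((((B))))*B*B ⇒ ((((5))))*B*B ⇒ ((((5))))*5*B ⇒ ((((5))))*5*5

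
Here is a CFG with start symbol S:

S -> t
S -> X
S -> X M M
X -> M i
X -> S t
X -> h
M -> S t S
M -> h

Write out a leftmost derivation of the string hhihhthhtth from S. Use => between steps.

S=>XMM=>hMM=>hStSM=>hXMMtSM=>hStMMtSM=>hXMMtMMtSM=>hMiMMtMMtSM=>hhiMMtMMtSM=>hhihMtMMtSM=>hhihhtMMtSM=>hhihhthMtSM=>hhihhthhtSM=>hhihhthhttM=>hhihhthhtth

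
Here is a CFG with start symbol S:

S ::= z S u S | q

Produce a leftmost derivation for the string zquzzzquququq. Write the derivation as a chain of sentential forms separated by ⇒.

S ⇒ zSuS   [S ::= z S u S]
zSuS ⇒ zquS   [S ::= q]
zquS ⇒ zquzSuS   [S ::= z S u S]
zquzSuS ⇒ zquzzSuSuS   [S ::= z S u S]
zquzzSuSuS ⇒ zquzzzSuSuSuS   [S ::= z S u S]
zquzzzSuSuSuS ⇒ zquzzzquSuSuS   [S ::= q]
zquzzzquSuSuS ⇒ zquzzzququSuS   [S ::= q]
zquzzzququSuS ⇒ zquzzzquququS   [S ::= q]
zquzzzquququS ⇒ zquzzzquququq   [S ::= q]

S ⇒ zSuS ⇒ zquS ⇒ zquzSuS ⇒ zquzzSuSuS ⇒ zquzzzSuSuSuS ⇒ zquzzzquSuSuS ⇒ zquzzzququSuS ⇒ zquzzzquququS ⇒ zquzzzquququq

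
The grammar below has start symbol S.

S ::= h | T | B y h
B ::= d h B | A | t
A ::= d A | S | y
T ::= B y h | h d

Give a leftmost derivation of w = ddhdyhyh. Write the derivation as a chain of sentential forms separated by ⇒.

S ⇒ Byh   [S ::= B y h]
Byh ⇒ Ayh   [B ::= A]
Ayh ⇒ dAyh   [A ::= d A]
dAyh ⇒ ddAyh   [A ::= d A]
ddAyh ⇒ ddSyh   [A ::= S]
ddSyh ⇒ ddByhyh   [S ::= B y h]
ddByhyh ⇒ ddAyhyh   [B ::= A]
ddAyhyh ⇒ ddSyhyh   [A ::= S]
ddSyhyh ⇒ ddTyhyh   [S ::= T]
ddTyhyh ⇒ ddhdyhyh   [T ::= h d]

S ⇒ Byh ⇒ Ayh ⇒ dAyh ⇒ ddAyh ⇒ ddSyh ⇒ ddByhyh ⇒ ddAyhyh ⇒ ddSyhyh ⇒ ddTyhyh ⇒ ddhdyhyh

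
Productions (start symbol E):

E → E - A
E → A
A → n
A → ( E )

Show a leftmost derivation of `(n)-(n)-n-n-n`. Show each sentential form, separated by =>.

E=>E-A=>E-A-A=>E-A-A-A=>E-A-A-A-A=>A-A-A-A-A=>(E)-A-A-A-A=>(A)-A-A-A-A=>(n)-A-A-A-A=>(n)-(E)-A-A-A=>(n)-(A)-A-A-A=>(n)-(n)-A-A-A=>(n)-(n)-n-A-A=>(n)-(n)-n-n-A=>(n)-(n)-n-n-n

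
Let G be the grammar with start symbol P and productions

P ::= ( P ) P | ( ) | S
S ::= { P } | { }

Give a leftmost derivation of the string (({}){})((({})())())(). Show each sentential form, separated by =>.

P => (P)P   [P ::= ( P ) P]
(P)P => ((P)P)P   [P ::= ( P ) P]
((P)P)P => ((S)P)P   [P ::= S]
((S)P)P => (({})P)P   [S ::= { }]
(({})P)P => (({})S)P   [P ::= S]
(({})S)P => (({}){})P   [S ::= { }]
(({}){})P => (({}){})(P)P   [P ::= ( P ) P]
(({}){})(P)P => (({}){})((P)P)P   [P ::= ( P ) P]
(({}){})((P)P)P => (({}){})(((P)P)P)P   [P ::= ( P ) P]
(({}){})(((P)P)P)P => (({}){})(((S)P)P)P   [P ::= S]
(({}){})(((S)P)P)P => (({}){})((({})P)P)P   [S ::= { }]
(({}){})((({})P)P)P => (({}){})((({})())P)P   [P ::= ( )]
(({}){})((({})())P)P => (({}){})((({})())())P   [P ::= ( )]
(({}){})((({})())())P => (({}){})((({})())())()   [P ::= ( )]

P=>(P)P=>((P)P)P=>((S)P)P=>(({})P)P=>(({})S)P=>(({}){})P=>(({}){})(P)P=>(({}){})((P)P)P=>(({}){})(((P)P)P)P=>(({}){})(((S)P)P)P=>(({}){})((({})P)P)P=>(({}){})((({})())P)P=>(({}){})((({})())())P=>(({}){})((({})())())()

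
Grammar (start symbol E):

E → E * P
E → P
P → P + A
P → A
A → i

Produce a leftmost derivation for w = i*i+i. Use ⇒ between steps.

E ⇒ E*P ⇒ P*P ⇒ A*P ⇒ i*P ⇒ i*P+A ⇒ i*A+A ⇒ i*i+A ⇒ i*i+i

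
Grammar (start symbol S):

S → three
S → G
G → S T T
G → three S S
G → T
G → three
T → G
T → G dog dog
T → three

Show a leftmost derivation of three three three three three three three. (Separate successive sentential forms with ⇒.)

S ⇒ G ⇒ three S S ⇒ three G S ⇒ three S T T S ⇒ three G T T S ⇒ three three S S T T S ⇒ three three G S T T S ⇒ three three three S T T S ⇒ three three three three T T S ⇒ three three three three three T S ⇒ three three three three three three S ⇒ three three three three three three three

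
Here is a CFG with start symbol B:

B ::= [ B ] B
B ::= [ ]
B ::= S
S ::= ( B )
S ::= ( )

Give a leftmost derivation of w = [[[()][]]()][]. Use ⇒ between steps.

B ⇒ [B]B   [B ::= [ B ] B]
[B]B ⇒ [[B]B]B   [B ::= [ B ] B]
[[B]B]B ⇒ [[[B]B]B]B   [B ::= [ B ] B]
[[[B]B]B]B ⇒ [[[S]B]B]B   [B ::= S]
[[[S]B]B]B ⇒ [[[()]B]B]B   [S ::= ( )]
[[[()]B]B]B ⇒ [[[()][]]B]B   [B ::= [ ]]
[[[()][]]B]B ⇒ [[[()][]]S]B   [B ::= S]
[[[()][]]S]B ⇒ [[[()][]]()]B   [S ::= ( )]
[[[()][]]()]B ⇒ [[[()][]]()][]   [B ::= [ ]]

B⇒[B]B⇒[[B]B]B⇒[[[B]B]B]B⇒[[[S]B]B]B⇒[[[()]B]B]B⇒[[[()][]]B]B⇒[[[()][]]S]B⇒[[[()][]]()]B⇒[[[()][]]()][]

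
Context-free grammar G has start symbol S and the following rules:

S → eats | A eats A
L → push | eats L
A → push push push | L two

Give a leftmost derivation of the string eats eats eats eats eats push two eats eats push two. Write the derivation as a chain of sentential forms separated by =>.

S => A eats A => L two eats A => eats L two eats A => eats eats L two eats A => eats eats eats L two eats A => eats eats eats eats L two eats A => eats eats eats eats eats L two eats A => eats eats eats eats eats push two eats A => eats eats eats eats eats push two eats L two => eats eats eats eats eats push two eats eats L two => eats eats eats eats eats push two eats eats push two

S => A eats A   [S → A eats A]
A eats A => L two eats A   [A → L two]
L two eats A => eats L two eats A   [L → eats L]
eats L two eats A => eats eats L two eats A   [L → eats L]
eats eats L two eats A => eats eats eats L two eats A   [L → eats L]
eats eats eats L two eats A => eats eats eats eats L two eats A   [L → eats L]
eats eats eats eats L two eats A => eats eats eats eats eats L two eats A   [L → eats L]
eats eats eats eats eats L two eats A => eats eats eats eats eats push two eats A   [L → push]
eats eats eats eats eats push two eats A => eats eats eats eats eats push two eats L two   [A → L two]
eats eats eats eats eats push two eats L two => eats eats eats eats eats push two eats eats L two   [L → eats L]
eats eats eats eats eats push two eats eats L two => eats eats eats eats eats push two eats eats push two   [L → push]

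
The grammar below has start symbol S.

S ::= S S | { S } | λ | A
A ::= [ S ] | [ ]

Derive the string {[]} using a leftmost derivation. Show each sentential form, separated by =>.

S => {S}   [S ::= { S }]
{S} => {A}   [S ::= A]
{A} => {[]}   [A ::= [ ]]

S => {S} => {A} => {[]}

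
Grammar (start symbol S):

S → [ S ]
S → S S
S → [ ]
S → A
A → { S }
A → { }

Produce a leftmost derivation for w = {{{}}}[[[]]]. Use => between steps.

S => SS   [S → S S]
SS => AS   [S → A]
AS => {S}S   [A → { S }]
{S}S => {A}S   [S → A]
{A}S => {{S}}S   [A → { S }]
{{S}}S => {{A}}S   [S → A]
{{A}}S => {{{}}}S   [A → { }]
{{{}}}S => {{{}}}[S]   [S → [ S ]]
{{{}}}[S] => {{{}}}[[S]]   [S → [ S ]]
{{{}}}[[S]] => {{{}}}[[[]]]   [S → [ ]]

S => SS => AS => {S}S => {A}S => {{S}}S => {{A}}S => {{{}}}S => {{{}}}[S] => {{{}}}[[S]] => {{{}}}[[[]]]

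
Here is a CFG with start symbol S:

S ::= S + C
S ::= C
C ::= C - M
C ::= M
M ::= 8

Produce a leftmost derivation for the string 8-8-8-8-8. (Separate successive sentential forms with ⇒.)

S⇒C⇒C-M⇒C-M-M⇒C-M-M-M⇒C-M-M-M-M⇒M-M-M-M-M⇒8-M-M-M-M⇒8-8-M-M-M⇒8-8-8-M-M⇒8-8-8-8-M⇒8-8-8-8-8

S ⇒ C   [S ::= C]
C ⇒ C-M   [C ::= C - M]
C-M ⇒ C-M-M   [C ::= C - M]
C-M-M ⇒ C-M-M-M   [C ::= C - M]
C-M-M-M ⇒ C-M-M-M-M   [C ::= C - M]
C-M-M-M-M ⇒ M-M-M-M-M   [C ::= M]
M-M-M-M-M ⇒ 8-M-M-M-M   [M ::= 8]
8-M-M-M-M ⇒ 8-8-M-M-M   [M ::= 8]
8-8-M-M-M ⇒ 8-8-8-M-M   [M ::= 8]
8-8-8-M-M ⇒ 8-8-8-8-M   [M ::= 8]
8-8-8-8-M ⇒ 8-8-8-8-8   [M ::= 8]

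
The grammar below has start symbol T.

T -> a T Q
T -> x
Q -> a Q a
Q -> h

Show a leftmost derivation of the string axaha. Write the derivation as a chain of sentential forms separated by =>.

T => aTQ => axQ => axaQa => axaha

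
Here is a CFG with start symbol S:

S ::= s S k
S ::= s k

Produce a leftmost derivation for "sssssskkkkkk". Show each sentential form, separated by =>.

S=>sSk=>ssSkk=>sssSkkk=>ssssSkkkk=>sssssSkkkkk=>sssssskkkkkk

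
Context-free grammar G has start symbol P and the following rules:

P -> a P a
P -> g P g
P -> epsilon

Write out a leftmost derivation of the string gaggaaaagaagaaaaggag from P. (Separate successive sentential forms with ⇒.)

P ⇒ gPg ⇒ gaPag ⇒ gagPgag ⇒ gaggPggag ⇒ gaggaPaggag ⇒ gaggaaPaaggag ⇒ gaggaaaPaaaggag ⇒ gaggaaaaPaaaaggag ⇒ gaggaaaagPgaaaaggag ⇒ gaggaaaagaPagaaaaggag ⇒ gaggaaaagaagaaaaggag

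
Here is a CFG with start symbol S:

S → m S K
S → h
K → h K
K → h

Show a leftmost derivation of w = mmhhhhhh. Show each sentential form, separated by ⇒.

S ⇒ mSK ⇒ mmSKK ⇒ mmhKK ⇒ mmhhKK ⇒ mmhhhKK ⇒ mmhhhhK ⇒ mmhhhhhK ⇒ mmhhhhhh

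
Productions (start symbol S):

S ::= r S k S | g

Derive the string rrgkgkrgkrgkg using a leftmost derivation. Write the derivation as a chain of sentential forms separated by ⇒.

S ⇒ rSkS ⇒ rrSkSkS ⇒ rrgkSkS ⇒ rrgkgkS ⇒ rrgkgkrSkS ⇒ rrgkgkrgkS ⇒ rrgkgkrgkrSkS ⇒ rrgkgkrgkrgkS ⇒ rrgkgkrgkrgkg

S ⇒ rSkS   [S ::= r S k S]
rSkS ⇒ rrSkSkS   [S ::= r S k S]
rrSkSkS ⇒ rrgkSkS   [S ::= g]
rrgkSkS ⇒ rrgkgkS   [S ::= g]
rrgkgkS ⇒ rrgkgkrSkS   [S ::= r S k S]
rrgkgkrSkS ⇒ rrgkgkrgkS   [S ::= g]
rrgkgkrgkS ⇒ rrgkgkrgkrSkS   [S ::= r S k S]
rrgkgkrgkrSkS ⇒ rrgkgkrgkrgkS   [S ::= g]
rrgkgkrgkrgkS ⇒ rrgkgkrgkrgkg   [S ::= g]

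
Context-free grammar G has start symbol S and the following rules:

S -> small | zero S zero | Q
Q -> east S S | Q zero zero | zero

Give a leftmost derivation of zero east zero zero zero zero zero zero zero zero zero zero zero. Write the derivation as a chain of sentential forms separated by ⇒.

S ⇒ zero S zero ⇒ zero Q zero ⇒ zero east S S zero ⇒ zero east Q S zero ⇒ zero east zero S zero ⇒ zero east zero Q zero ⇒ zero east zero Q zero zero zero ⇒ zero east zero Q zero zero zero zero zero ⇒ zero east zero Q zero zero zero zero zero zero zero ⇒ zero east zero Q zero zero zero zero zero zero zero zero zero ⇒ zero east zero zero zero zero zero zero zero zero zero zero zero

S ⇒ zero S zero   [S -> zero S zero]
zero S zero ⇒ zero Q zero   [S -> Q]
zero Q zero ⇒ zero east S S zero   [Q -> east S S]
zero east S S zero ⇒ zero east Q S zero   [S -> Q]
zero east Q S zero ⇒ zero east zero S zero   [Q -> zero]
zero east zero S zero ⇒ zero east zero Q zero   [S -> Q]
zero east zero Q zero ⇒ zero east zero Q zero zero zero   [Q -> Q zero zero]
zero east zero Q zero zero zero ⇒ zero east zero Q zero zero zero zero zero   [Q -> Q zero zero]
zero east zero Q zero zero zero zero zero ⇒ zero east zero Q zero zero zero zero zero zero zero   [Q -> Q zero zero]
zero east zero Q zero zero zero zero zero zero zero ⇒ zero east zero Q zero zero zero zero zero zero zero zero zero   [Q -> Q zero zero]
zero east zero Q zero zero zero zero zero zero zero zero zero ⇒ zero east zero zero zero zero zero zero zero zero zero zero zero   [Q -> zero]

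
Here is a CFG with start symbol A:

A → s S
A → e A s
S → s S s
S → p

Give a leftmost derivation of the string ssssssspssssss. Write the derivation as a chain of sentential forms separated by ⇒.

A ⇒ sS   [A → s S]
sS ⇒ ssSs   [S → s S s]
ssSs ⇒ sssSss   [S → s S s]
sssSss ⇒ ssssSsss   [S → s S s]
ssssSsss ⇒ sssssSssss   [S → s S s]
sssssSssss ⇒ ssssssSsssss   [S → s S s]
ssssssSsssss ⇒ sssssssSssssss   [S → s S s]
sssssssSssssss ⇒ ssssssspssssss   [S → p]

A ⇒ sS ⇒ ssSs ⇒ sssSss ⇒ ssssSsss ⇒ sssssSssss ⇒ ssssssSsssss ⇒ sssssssSssssss ⇒ ssssssspssssss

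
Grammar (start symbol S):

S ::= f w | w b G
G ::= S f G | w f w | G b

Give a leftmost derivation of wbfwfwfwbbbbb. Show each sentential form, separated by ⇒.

S⇒wbG⇒wbGb⇒wbGbb⇒wbGbbb⇒wbSfGbbb⇒wbfwfGbbb⇒wbfwfGbbbb⇒wbfwfGbbbbb⇒wbfwfwfwbbbbb

S ⇒ wbG   [S ::= w b G]
wbG ⇒ wbGb   [G ::= G b]
wbGb ⇒ wbGbb   [G ::= G b]
wbGbb ⇒ wbGbbb   [G ::= G b]
wbGbbb ⇒ wbSfGbbb   [G ::= S f G]
wbSfGbbb ⇒ wbfwfGbbb   [S ::= f w]
wbfwfGbbb ⇒ wbfwfGbbbb   [G ::= G b]
wbfwfGbbbb ⇒ wbfwfGbbbbb   [G ::= G b]
wbfwfGbbbbb ⇒ wbfwfwfwbbbbb   [G ::= w f w]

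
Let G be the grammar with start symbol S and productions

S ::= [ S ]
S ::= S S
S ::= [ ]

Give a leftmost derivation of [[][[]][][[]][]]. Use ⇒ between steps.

S⇒[S]⇒[SS]⇒[SSS]⇒[[]SS]⇒[[][S]S]⇒[[][[]]S]⇒[[][[]]SS]⇒[[][[]][]S]⇒[[][[]][]SS]⇒[[][[]][][S]S]⇒[[][[]][][[]]S]⇒[[][[]][][[]][]]

S ⇒ [S]   [S ::= [ S ]]
[S] ⇒ [SS]   [S ::= S S]
[SS] ⇒ [SSS]   [S ::= S S]
[SSS] ⇒ [[]SS]   [S ::= [ ]]
[[]SS] ⇒ [[][S]S]   [S ::= [ S ]]
[[][S]S] ⇒ [[][[]]S]   [S ::= [ ]]
[[][[]]S] ⇒ [[][[]]SS]   [S ::= S S]
[[][[]]SS] ⇒ [[][[]][]S]   [S ::= [ ]]
[[][[]][]S] ⇒ [[][[]][]SS]   [S ::= S S]
[[][[]][]SS] ⇒ [[][[]][][S]S]   [S ::= [ S ]]
[[][[]][][S]S] ⇒ [[][[]][][[]]S]   [S ::= [ ]]
[[][[]][][[]]S] ⇒ [[][[]][][[]][]]   [S ::= [ ]]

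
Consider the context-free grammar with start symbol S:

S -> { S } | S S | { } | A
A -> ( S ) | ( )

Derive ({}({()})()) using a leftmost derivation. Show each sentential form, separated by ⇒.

S ⇒ A ⇒ (S) ⇒ (SS) ⇒ ({}S) ⇒ ({}SS) ⇒ ({}AS) ⇒ ({}(S)S) ⇒ ({}({S})S) ⇒ ({}({A})S) ⇒ ({}({()})S) ⇒ ({}({()})A) ⇒ ({}({()})())

S ⇒ A   [S -> A]
A ⇒ (S)   [A -> ( S )]
(S) ⇒ (SS)   [S -> S S]
(SS) ⇒ ({}S)   [S -> { }]
({}S) ⇒ ({}SS)   [S -> S S]
({}SS) ⇒ ({}AS)   [S -> A]
({}AS) ⇒ ({}(S)S)   [A -> ( S )]
({}(S)S) ⇒ ({}({S})S)   [S -> { S }]
({}({S})S) ⇒ ({}({A})S)   [S -> A]
({}({A})S) ⇒ ({}({()})S)   [A -> ( )]
({}({()})S) ⇒ ({}({()})A)   [S -> A]
({}({()})A) ⇒ ({}({()})())   [A -> ( )]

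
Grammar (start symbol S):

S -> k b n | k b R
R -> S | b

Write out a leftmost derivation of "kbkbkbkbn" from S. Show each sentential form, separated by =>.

S => kbR => kbS => kbkbR => kbkbS => kbkbkbR => kbkbkbS => kbkbkbkbn

S => kbR   [S -> k b R]
kbR => kbS   [R -> S]
kbS => kbkbR   [S -> k b R]
kbkbR => kbkbS   [R -> S]
kbkbS => kbkbkbR   [S -> k b R]
kbkbkbR => kbkbkbS   [R -> S]
kbkbkbS => kbkbkbkbn   [S -> k b n]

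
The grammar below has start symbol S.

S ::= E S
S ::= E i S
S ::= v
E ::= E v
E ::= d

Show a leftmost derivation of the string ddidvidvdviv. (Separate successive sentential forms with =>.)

S => ES => dS => dEiS => ddiS => ddiEiS => ddiEviS => ddidviS => ddidviES => ddidviEvS => ddidvidvS => ddidvidvEiS => ddidvidvEviS => ddidvidvdviS => ddidvidvdviv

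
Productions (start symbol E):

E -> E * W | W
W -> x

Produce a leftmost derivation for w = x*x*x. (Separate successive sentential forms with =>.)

E => E*W   [E -> E * W]
E*W => E*W*W   [E -> E * W]
E*W*W => W*W*W   [E -> W]
W*W*W => x*W*W   [W -> x]
x*W*W => x*x*W   [W -> x]
x*x*W => x*x*x   [W -> x]

E => E*W => E*W*W => W*W*W => x*W*W => x*x*W => x*x*x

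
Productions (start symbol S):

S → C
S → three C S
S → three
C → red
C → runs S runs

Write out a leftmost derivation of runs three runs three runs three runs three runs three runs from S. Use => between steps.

S => C => runs S runs => runs three C S runs => runs three runs S runs S runs => runs three runs three C S runs S runs => runs three runs three runs S runs S runs S runs => runs three runs three runs three runs S runs S runs => runs three runs three runs three runs three runs S runs => runs three runs three runs three runs three runs three runs

S => C   [S → C]
C => runs S runs   [C → runs S runs]
runs S runs => runs three C S runs   [S → three C S]
runs three C S runs => runs three runs S runs S runs   [C → runs S runs]
runs three runs S runs S runs => runs three runs three C S runs S runs   [S → three C S]
runs three runs three C S runs S runs => runs three runs three runs S runs S runs S runs   [C → runs S runs]
runs three runs three runs S runs S runs S runs => runs three runs three runs three runs S runs S runs   [S → three]
runs three runs three runs three runs S runs S runs => runs three runs three runs three runs three runs S runs   [S → three]
runs three runs three runs three runs three runs S runs => runs three runs three runs three runs three runs three runs   [S → three]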